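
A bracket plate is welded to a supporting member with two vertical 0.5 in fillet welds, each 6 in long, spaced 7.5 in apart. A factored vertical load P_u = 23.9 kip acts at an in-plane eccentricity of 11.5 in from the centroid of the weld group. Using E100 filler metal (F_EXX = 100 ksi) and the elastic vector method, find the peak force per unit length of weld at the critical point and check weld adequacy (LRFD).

f_max ≈ 8.1 kip/in; adequate

Total weld length L_w = 12 in. Treat welds as unit-width lines.
Polar moment about centroid: J = 2[d³/12 + d(b/2)²] = 2[6³/12 + 6×3.75²] = 204.8 in³.
Direct shear f_v = P/L_w = 23.9 / 12 = 1.992 kip/in (vertical).
Torsion M = P·e = 23.9 × 11.5 = 274.85 kip·in.
Critical point at (x, y) = (3.75, 3) from centroid. f_tx = M·y/J = 4.027 kip/in; f_ty = M·x/J = 5.034 kip/in.
Resultant f_max = √[f_tx² + (f_v + f_ty)²] = √[4.027² + (1.992 + 5.034)²] = 8.098 kip/in.
Capacity per unit length: φr_n = 0.75 × 0.6 × 100 × (0.707 × 0.5) = 15.91 kip/in.
8.098 ≤ 15.91 → adequate.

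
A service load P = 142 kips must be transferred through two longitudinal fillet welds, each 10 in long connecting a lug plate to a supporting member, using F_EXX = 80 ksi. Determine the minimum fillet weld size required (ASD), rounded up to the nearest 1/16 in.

w = 7/16 in

Total weld length L = 20 in.
Required throat t_e = P × Ω / (0.6 F_EXX × L) = 142 × 2.0 / (0.6 × 80 × 20) = 0.2958 in.
Required leg w = t_e / 0.707 = 0.4184 in → use 7/16 in.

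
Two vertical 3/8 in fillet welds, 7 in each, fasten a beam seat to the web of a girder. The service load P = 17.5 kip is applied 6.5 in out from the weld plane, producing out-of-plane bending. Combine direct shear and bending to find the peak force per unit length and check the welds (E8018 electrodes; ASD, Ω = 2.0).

f_max ≈ 7.08 kip/in; NOT adequate

E80XX → F_EXX = 80 ksi.
L_w = 2 × 7 = 14 in; section modulus (unit throat) S = 2 × L²/6 = 16.33 in².
Direct shear f_v = P/L_w = 17.5/14 = 1.25 kip/in.
Moment M = P × e = 17.5 × 6.5 = 113.75 kip·in; bending f_b = M/S = 6.964 kip/in.
f_max = √(f_v² + f_b²) = √(1.25² + 6.964²) = 7.076 kip/in.
r_n/Ω = (1/2.0) × 0.6 × 80 × (0.707 × 0.375) = 6.363 kip/in → NOT adequate.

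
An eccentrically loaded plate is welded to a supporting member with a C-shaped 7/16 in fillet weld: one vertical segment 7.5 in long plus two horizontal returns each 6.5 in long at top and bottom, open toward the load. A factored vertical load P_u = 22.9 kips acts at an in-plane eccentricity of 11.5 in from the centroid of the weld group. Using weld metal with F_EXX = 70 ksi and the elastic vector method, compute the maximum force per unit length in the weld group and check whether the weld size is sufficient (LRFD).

Total weld length L_w = 20.5 in. Treat welds as unit-width lines.
Centroid: x̄ = 2×6.5×3.25 / 20.5 = 2.061 in from the vertical weld.
Polar moment about centroid: J = I_x + I_y = [7.5³/12 + 2×6.5×3.75²] + [7.5×2.061² + 2(6.5³/12 + 6.5×1.189²)] = 314 in³.
Direct shear f_v = P/L_w = 22.9 / 20.5 = 1.117 kip/in (vertical).
Torsion M = P·e = 22.9 × 11.5 = 263.35 kip·in.
Critical point at (x, y) = (4.439, 3.75) from centroid. f_tx = M·y/J = 3.145 kip/in; f_ty = M·x/J = 3.723 kip/in.
Resultant f_max = √[f_tx² + (f_v + f_ty)²] = √[3.145² + (1.117 + 3.723)²] = 5.773 kip/in.
Capacity per unit length: φr_n = 0.75 × 0.6 × 70 × (0.707 × 0.4375) = 9.743 kip/in.
5.773 ≤ 9.743 → adequate.

f_max ≈ 5.77 kip/in; adequate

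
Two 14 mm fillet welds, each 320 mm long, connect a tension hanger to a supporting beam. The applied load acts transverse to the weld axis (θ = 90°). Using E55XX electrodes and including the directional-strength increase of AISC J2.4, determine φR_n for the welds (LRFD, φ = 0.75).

E55XX → F_EXX = 550 MPa.
t_e = 0.707 × 14 = 9.898 mm; A_we = 9.898 × 640 = 6335 mm².
Directional factor: 1.0 + 0.5 sin^1.5(90°) = 1.5.
F_nw = 0.6 × 550 × 1.5 = 495 MPa.
φR_n = 0.75 × 495 × 6335 × 10⁻³ = 2352 kN.

φR_n ≈ 2350 kN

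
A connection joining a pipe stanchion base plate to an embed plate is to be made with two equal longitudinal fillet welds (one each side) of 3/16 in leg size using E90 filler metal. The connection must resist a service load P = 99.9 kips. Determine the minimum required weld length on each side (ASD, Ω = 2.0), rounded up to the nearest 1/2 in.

E90XX → F_EXX = 90 ksi.
Throat t_e = 0.707 × 0.1875 = 0.1326 in.
r_n/Ω = (0.6 × 90 × 0.1326) / 2.0 = 3.579 kip/in.
L_req = P / (r_n/Ω) = 99.9 / 3.579 = 27.91 in total.
Per side: 27.91 / 2 = 13.96 in.
Round up → use L = 14 in on each side.

L = 14 in on each side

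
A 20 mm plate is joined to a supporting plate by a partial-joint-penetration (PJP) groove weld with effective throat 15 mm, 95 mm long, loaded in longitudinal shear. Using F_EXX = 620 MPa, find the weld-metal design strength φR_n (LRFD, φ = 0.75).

φR_n ≈ 398 kN

Effective throat (given) t_e = 15 mm.
A_we = 15 × 95 = 1425 mm².
F_nw = 0.6 F_EXX = 372 MPa.
φR_n = 0.75 × 372 × 1425 × 10⁻³ = 397.6 kN.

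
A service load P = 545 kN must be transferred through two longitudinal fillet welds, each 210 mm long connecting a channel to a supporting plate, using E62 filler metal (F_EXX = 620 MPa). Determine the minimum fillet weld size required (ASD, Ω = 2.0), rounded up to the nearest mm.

w = 10 mm

Total weld length L = 420 mm.
Required throat t_e = P × Ω / (0.6 F_EXX × L) = 545 × 2.0 / (0.6 × 620 × 420 × 10⁻³) = 6.976 mm.
Required leg w = t_e / 0.707 = 9.868 mm → use 10 mm.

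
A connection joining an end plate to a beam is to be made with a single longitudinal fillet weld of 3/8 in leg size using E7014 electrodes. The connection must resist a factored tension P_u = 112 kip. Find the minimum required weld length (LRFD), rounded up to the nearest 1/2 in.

L = 13.5 in

E70XX → F_EXX = 70 ksi.
Throat t_e = 0.707 × 0.375 = 0.2651 in.
φr_n = 0.75 × 0.6 × 70 × 0.2651 = 8.351 kip/in.
L_req = P_u / φr_n = 112 / 8.351 = 13.41 in total.
Round up → use L = 13.5 in.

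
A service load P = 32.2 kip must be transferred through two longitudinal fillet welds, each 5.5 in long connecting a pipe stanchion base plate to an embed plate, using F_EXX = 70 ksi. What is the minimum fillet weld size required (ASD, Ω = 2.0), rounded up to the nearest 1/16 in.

w = 1/4 in

Total weld length L = 11 in.
Required throat t_e = P × Ω / (0.6 F_EXX × L) = 32.2 × 2.0 / (0.6 × 70 × 11) = 0.1394 in.
Required leg w = t_e / 0.707 = 0.1972 in → use 1/4 in.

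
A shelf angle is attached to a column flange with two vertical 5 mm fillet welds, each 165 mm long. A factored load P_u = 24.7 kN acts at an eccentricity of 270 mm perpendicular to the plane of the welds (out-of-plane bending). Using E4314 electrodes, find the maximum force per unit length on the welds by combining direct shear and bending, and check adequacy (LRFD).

f_max ≈ 739 N/mm; NOT adequate

E43XX → F_EXX = 430 MPa.
L_w = 2 × 165 = 330 mm; section modulus (unit throat) S = 2 × L²/6 = 9075 mm².
Direct shear f_v = P/L_w = 24.7×10³/330 = 74.85 N/mm.
Moment M = P × e = 24.7×10³ × 270 = 6669000 N·mm; bending f_b = M/S = 734.9 N/mm.
f_max = √(f_v² + f_b²) = √(74.85² + 734.9²) = 738.7 N/mm.
φr_n = 0.75 × 0.6 × 430 × (0.707 × 5) = 684 N/mm → NOT adequate.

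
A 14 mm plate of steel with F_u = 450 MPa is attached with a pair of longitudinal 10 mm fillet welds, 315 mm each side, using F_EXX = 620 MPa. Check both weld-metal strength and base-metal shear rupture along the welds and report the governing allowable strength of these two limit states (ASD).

R_n/Ω ≈ 828 kN (weld metal governs)

t_e = 0.707 × 10 = 7.07 mm; L = 630 mm.
Weld metal: R_n/Ω = (1/2.0) × 0.6 × 620 × 7.07 × 630 × 10⁻³ = 828.5 kN.
Base metal (shear rupture): R_n/Ω = (1/2.0) × 0.6 × 450 × 14 × 630 × 10⁻³ = 1191 kN.
Governing: weld metal.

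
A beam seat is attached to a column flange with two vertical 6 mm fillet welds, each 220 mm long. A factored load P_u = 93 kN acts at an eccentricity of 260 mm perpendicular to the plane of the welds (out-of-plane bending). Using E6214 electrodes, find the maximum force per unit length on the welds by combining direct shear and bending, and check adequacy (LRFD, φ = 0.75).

f_max ≈ 1510 N/mm; NOT adequate

E62XX → F_EXX = 620 MPa.
L_w = 2 × 220 = 440 mm; section modulus (unit throat) S = 2 × L²/6 = 16130 mm².
Direct shear f_v = P/L_w = 93×10³/440 = 211.4 N/mm.
Moment M = P × e = 93×10³ × 260 = 24180000 N·mm; bending f_b = M/S = 1499 N/mm.
f_max = √(f_v² + f_b²) = √(211.4² + 1499²) = 1514 N/mm.
φr_n = 0.75 × 0.6 × 620 × (0.707 × 6) = 1184 N/mm → NOT adequate.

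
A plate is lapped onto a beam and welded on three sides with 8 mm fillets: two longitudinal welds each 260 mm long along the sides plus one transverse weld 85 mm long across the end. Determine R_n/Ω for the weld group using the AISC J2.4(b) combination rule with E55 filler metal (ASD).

E55XX → F_EXX = 550 MPa.
t_e = 0.707 × 8 = 5.656 mm.
R_nwl = 0.6 × 550 × 5.656 × 520 × 10⁻³ = 970.6 kN (longitudinal, 2 welds).
R_nwt = 0.6 × 550 × 5.656 × 85 × 10⁻³ = 158.7 kN (transverse, base value).
(i) R_nwl + R_nwt = 1129 kN; (ii) 0.85 R_nwl + 1.5 R_nwt = 1063 kN.
R_n = max = 1129 kN [governs: (i)]; R_n/Ω = 564.6 kN.

R_n/Ω ≈ 565 kN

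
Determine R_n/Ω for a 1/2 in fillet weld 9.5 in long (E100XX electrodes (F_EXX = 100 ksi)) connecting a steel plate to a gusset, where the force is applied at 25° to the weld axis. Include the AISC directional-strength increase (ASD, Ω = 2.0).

t_e = 0.707 × 0.5 = 0.3535 in; A_we = 0.3535 × 9.5 = 3.358 in².
Directional factor: 1.0 + 0.5 sin^1.5(25°) = 1.137.
F_nw = 0.6 × 100 × 1.137 = 68.24 ksi.
R_n/Ω = (68.24 × 3.358) / 2.0 = 114.6 kip.

R_n/Ω ≈ 115 kip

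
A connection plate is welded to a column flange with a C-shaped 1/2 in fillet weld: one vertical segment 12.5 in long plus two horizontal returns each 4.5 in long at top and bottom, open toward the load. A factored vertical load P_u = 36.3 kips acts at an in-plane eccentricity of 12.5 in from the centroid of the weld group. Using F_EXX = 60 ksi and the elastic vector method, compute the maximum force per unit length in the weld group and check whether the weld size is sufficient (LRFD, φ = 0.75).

Total weld length L_w = 21.5 in. Treat welds as unit-width lines.
Centroid: x̄ = 2×4.5×2.25 / 21.5 = 0.9419 in from the vertical weld.
Polar moment about centroid: J = I_x + I_y = [12.5³/12 + 2×4.5×6.25²] + [12.5×0.9419² + 2(4.5³/12 + 4.5×1.308²)] = 556 in³.
Direct shear f_v = P/L_w = 36.3 / 21.5 = 1.688 kip/in (vertical).
Torsion M = P·e = 36.3 × 12.5 = 453.75 kip·in.
Critical point at (x, y) = (3.558, 6.25) from centroid. f_tx = M·y/J = 5.101 kip/in; f_ty = M·x/J = 2.904 kip/in.
Resultant f_max = √[f_tx² + (f_v + f_ty)²] = √[5.101² + (1.688 + 2.904)²] = 6.863 kip/in.
Capacity per unit length: φr_n = 0.75 × 0.6 × 60 × (0.707 × 0.5) = 9.544 kip/in.
6.863 ≤ 9.544 → adequate.

f_max ≈ 6.86 kip/in; adequate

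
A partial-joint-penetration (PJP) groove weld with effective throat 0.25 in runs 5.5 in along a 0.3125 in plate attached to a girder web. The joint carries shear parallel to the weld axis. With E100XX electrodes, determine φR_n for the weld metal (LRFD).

E100XX → F_EXX = 100 ksi.
Effective throat (given) t_e = 0.25 in.
A_we = 0.25 × 5.5 = 1.375 in².
F_nw = 0.6 F_EXX = 60 ksi.
φR_n = 0.75 × 60 × 1.375 = 61.88 kip.

φR_n ≈ 61.9 kip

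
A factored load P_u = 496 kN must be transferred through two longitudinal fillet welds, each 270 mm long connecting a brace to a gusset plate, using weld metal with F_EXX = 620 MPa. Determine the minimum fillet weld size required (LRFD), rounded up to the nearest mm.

Total weld length L = 540 mm.
Required throat t_e = P_u / (φ × 0.6 F_EXX × L) = 496 / (0.75 × 0.6 × 620 × 540 × 10⁻³) = 3.292 mm.
Required leg w = t_e / 0.707 = 4.657 mm → use 5 mm.

w = 5 mm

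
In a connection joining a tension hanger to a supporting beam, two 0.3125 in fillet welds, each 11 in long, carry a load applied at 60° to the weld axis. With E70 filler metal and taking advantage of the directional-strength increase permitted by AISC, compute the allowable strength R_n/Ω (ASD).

E70XX → F_EXX = 70 ksi.
t_e = 0.707 × 0.3125 = 0.2209 in; A_we = 0.2209 × 22 = 4.861 in².
Directional factor: 1.0 + 0.5 sin^1.5(60°) = 1.403.
F_nw = 0.6 × 70 × 1.403 = 58.92 ksi.
R_n/Ω = (58.92 × 4.861) / 2.0 = 143.2 kips.

R_n/Ω ≈ 143 kips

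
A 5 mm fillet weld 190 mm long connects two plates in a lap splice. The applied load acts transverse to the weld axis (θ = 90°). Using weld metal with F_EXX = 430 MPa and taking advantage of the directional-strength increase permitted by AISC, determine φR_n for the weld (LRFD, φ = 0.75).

t_e = 0.707 × 5 = 3.535 mm; A_we = 3.535 × 190 = 671.6 mm².
Directional factor: 1.0 + 0.5 sin^1.5(90°) = 1.5.
F_nw = 0.6 × 430 × 1.5 = 387 MPa.
φR_n = 0.75 × 387 × 671.6 × 10⁻³ = 194.9 kN.

φR_n ≈ 195 kN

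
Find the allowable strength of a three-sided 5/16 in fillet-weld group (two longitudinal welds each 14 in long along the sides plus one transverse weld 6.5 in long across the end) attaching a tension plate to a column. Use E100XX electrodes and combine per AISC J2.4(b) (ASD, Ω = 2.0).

E100XX → F_EXX = 100 ksi.
t_e = 0.707 × 0.3125 = 0.2209 in.
R_nwl = 0.6 × 100 × 0.2209 × 28 = 371.2 kip (longitudinal, 2 welds).
R_nwt = 0.6 × 100 × 0.2209 × 6.5 = 86.17 kip (transverse, base value).
(i) R_nwl + R_nwt = 457.3 kip; (ii) 0.85 R_nwl + 1.5 R_nwt = 444.7 kip.
R_n = max = 457.3 kip [governs: (i)]; R_n/Ω = 228.7 kip.

R_n/Ω ≈ 229 kip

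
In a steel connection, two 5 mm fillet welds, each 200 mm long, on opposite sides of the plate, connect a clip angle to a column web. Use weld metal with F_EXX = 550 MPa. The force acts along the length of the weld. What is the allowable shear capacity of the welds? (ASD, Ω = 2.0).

Effective throat t_e = 0.707 × 5 = 3.535 mm.
Total length L = 400 mm; A_we = 3.535 × 400 = 1414 mm².
F_nw = 0.6 F_EXX = 0.6 × 550 = 330 MPa.
R_n = 330 × 1414 × 10⁻³ = 466.6 kN; R_n/Ω = 466.6/2.0 = 233.3 kN.

R_n/Ω ≈ 233 kN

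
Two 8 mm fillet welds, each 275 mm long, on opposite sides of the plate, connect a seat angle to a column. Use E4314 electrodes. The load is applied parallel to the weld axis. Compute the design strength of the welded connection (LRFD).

E43XX → F_EXX = 430 MPa.
Effective throat t_e = 0.707 × 8 = 5.656 mm.
Total length L = 550 mm; A_we = 5.656 × 550 = 3111 mm².
F_nw = 0.6 F_EXX = 0.6 × 430 = 258 MPa.
φR_n = 0.75 × 258 × 3111 × 10⁻³ = 601.9 kN.

φR_n ≈ 602 kN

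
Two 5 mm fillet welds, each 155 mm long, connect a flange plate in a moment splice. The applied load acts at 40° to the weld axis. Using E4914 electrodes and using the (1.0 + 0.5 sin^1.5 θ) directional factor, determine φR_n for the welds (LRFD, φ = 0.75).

φR_n ≈ 304 kN

E49XX → F_EXX = 490 MPa.
t_e = 0.707 × 5 = 3.535 mm; A_we = 3.535 × 310 = 1096 mm².
Directional factor: 1.0 + 0.5 sin^1.5(40°) = 1.258.
F_nw = 0.6 × 490 × 1.258 = 369.8 MPa.
φR_n = 0.75 × 369.8 × 1096 × 10⁻³ = 303.9 kN.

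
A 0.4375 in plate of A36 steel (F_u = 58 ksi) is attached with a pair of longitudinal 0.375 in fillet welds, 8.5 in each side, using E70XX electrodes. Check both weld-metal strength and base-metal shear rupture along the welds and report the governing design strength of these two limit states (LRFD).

φR_n ≈ 142 kips (weld metal governs)

E70XX → F_EXX = 70 ksi.
t_e = 0.707 × 0.375 = 0.2651 in; L = 17 in.
Weld metal: φR_n = 0.75 × 0.6 × 70 × 0.2651 × 17 = 142 kips.
Base metal (shear rupture): φR_n = 0.75 × 0.6 × 58 × 0.4375 × 17 = 194.1 kips.
Governing: weld metal.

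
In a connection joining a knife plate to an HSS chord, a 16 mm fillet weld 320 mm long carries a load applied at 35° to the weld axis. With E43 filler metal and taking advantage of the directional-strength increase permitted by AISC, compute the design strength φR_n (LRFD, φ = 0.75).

E43XX → F_EXX = 430 MPa.
t_e = 0.707 × 16 = 11.31 mm; A_we = 11.31 × 320 = 3620 mm².
Directional factor: 1.0 + 0.5 sin^1.5(35°) = 1.217.
F_nw = 0.6 × 430 × 1.217 = 314 MPa.
φR_n = 0.75 × 314 × 3620 × 10⁻³ = 852.6 kN.

φR_n ≈ 853 kN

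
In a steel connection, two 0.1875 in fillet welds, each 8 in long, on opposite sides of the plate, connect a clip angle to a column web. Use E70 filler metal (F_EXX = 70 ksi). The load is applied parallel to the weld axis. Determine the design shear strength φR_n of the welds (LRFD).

Effective throat t_e = 0.707 × 0.1875 = 0.1326 in.
Total length L = 16 in; A_we = 0.1326 × 16 = 2.121 in².
F_nw = 0.6 F_EXX = 0.6 × 70 = 42 ksi.
φR_n = 0.75 × 42 × 2.121 = 66.81 kips.

φR_n ≈ 66.8 kips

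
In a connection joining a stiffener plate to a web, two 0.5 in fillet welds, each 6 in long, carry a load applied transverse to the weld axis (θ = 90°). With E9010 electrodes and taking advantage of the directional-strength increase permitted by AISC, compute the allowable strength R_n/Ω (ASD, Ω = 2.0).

E90XX → F_EXX = 90 ksi.
t_e = 0.707 × 0.5 = 0.3535 in; A_we = 0.3535 × 12 = 4.242 in².
Directional factor: 1.0 + 0.5 sin^1.5(90°) = 1.5.
F_nw = 0.6 × 90 × 1.5 = 81 ksi.
R_n/Ω = (81 × 4.242) / 2.0 = 171.8 kips.

R_n/Ω ≈ 172 kips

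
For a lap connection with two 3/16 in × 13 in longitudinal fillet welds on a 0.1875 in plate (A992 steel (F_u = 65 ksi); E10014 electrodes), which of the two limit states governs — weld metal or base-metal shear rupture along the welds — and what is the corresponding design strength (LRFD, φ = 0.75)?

φR_n ≈ 143 kips (base-metal shear rupture governs)

E100XX → F_EXX = 100 ksi.
t_e = 0.707 × 0.1875 = 0.1326 in; L = 26 in.
Weld metal: φR_n = 0.75 × 0.6 × 100 × 0.1326 × 26 = 155.1 kips.
Base metal (shear rupture): φR_n = 0.75 × 0.6 × 65 × 0.1875 × 26 = 142.6 kips.
Governing: base-metal shear rupture.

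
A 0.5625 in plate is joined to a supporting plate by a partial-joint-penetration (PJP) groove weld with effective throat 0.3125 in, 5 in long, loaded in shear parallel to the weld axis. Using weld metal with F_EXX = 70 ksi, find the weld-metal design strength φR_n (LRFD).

φR_n ≈ 49.2 kips

Effective throat (given) t_e = 0.3125 in.
A_we = 0.3125 × 5 = 1.562 in².
F_nw = 0.6 F_EXX = 42 ksi.
φR_n = 0.75 × 42 × 1.562 = 49.22 kips.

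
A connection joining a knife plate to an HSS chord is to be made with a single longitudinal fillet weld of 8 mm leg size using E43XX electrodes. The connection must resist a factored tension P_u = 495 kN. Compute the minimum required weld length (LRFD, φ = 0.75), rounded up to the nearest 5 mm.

L = 455 mm

E43XX → F_EXX = 430 MPa.
Throat t_e = 0.707 × 8 = 5.656 mm.
φr_n = 0.75 × 0.6 × 430 × 5.656 × 10⁻³ = 1.094 kN/mm.
L_req = P_u / φr_n = 495 / 1.094 = 452.3 mm total.
Round up → use L = 455 mm.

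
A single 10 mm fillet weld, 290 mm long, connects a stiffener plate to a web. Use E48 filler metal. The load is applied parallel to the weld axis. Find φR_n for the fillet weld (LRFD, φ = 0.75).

φR_n ≈ 443 kN

E48XX → F_EXX = 480 MPa.
Effective throat t_e = 0.707 × 10 = 7.07 mm.
Total length L = 290 mm; A_we = 7.07 × 290 = 2050 mm².
F_nw = 0.6 F_EXX = 0.6 × 480 = 288 MPa.
φR_n = 0.75 × 288 × 2050 × 10⁻³ = 442.9 kN.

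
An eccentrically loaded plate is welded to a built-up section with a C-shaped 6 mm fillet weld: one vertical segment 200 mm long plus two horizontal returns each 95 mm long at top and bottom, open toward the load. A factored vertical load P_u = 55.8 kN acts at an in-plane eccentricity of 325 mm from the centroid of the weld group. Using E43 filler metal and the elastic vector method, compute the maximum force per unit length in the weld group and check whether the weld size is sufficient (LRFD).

f_max ≈ 854 N/mm; NOT adequate

E43XX → F_EXX = 430 MPa.
Total weld length L_w = 390 mm. Treat welds as unit-width lines.
Centroid: x̄ = 2×95×47.5 / 390 = 23.14 mm from the vertical weld.
Polar moment about centroid: J = I_x + I_y = [200³/12 + 2×95×100²] + [200×23.14² + 2(95³/12 + 95×24.36²)] = 2929000 mm³.
Direct shear f_v = P/L_w = 55.8×10³ / 390 = 143.1 N/mm (vertical).
Torsion M = P·e = 55.8×10³ × 325 = 18135000 N·mm.
Critical point at (x, y) = (71.86, 100) from centroid. f_tx = M·y/J = 619.1 N/mm; f_ty = M·x/J = 444.9 N/mm.
Resultant f_max = √[f_tx² + (f_v + f_ty)²] = √[619.1² + (143.1 + 444.9)²] = 853.8 N/mm.
Capacity per unit length: φr_n = 0.75 × 0.6 × 430 × (0.707 × 6) = 820.8 N/mm.
853.8 > 820.8 → NOT adequate.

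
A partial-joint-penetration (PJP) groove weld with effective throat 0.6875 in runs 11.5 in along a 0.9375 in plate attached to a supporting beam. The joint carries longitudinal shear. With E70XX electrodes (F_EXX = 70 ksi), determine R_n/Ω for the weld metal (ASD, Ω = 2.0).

R_n/Ω ≈ 166 kips

Effective throat (given) t_e = 0.6875 in.
A_we = 0.6875 × 11.5 = 7.906 in².
F_nw = 0.6 F_EXX = 42 ksi.
R_n/Ω = (42 × 7.906) / 2.0 = 166 kips.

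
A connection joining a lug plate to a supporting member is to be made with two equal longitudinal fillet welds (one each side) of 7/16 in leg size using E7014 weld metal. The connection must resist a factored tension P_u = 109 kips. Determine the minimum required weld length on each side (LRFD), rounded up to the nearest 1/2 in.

L = 6 in on each side

E70XX → F_EXX = 70 ksi.
Throat t_e = 0.707 × 0.4375 = 0.3093 in.
φr_n = 0.75 × 0.6 × 70 × 0.3093 = 9.743 kips/in.
L_req = P_u / φr_n = 109 / 9.743 = 11.19 in total.
Per side: 11.19 / 2 = 5.594 in.
Round up → use L = 6 in on each side.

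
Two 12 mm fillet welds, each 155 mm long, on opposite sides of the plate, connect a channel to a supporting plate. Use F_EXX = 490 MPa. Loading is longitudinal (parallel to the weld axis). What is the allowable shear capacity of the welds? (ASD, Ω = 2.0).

R_n/Ω ≈ 387 kN

Effective throat t_e = 0.707 × 12 = 8.484 mm.
Total length L = 310 mm; A_we = 8.484 × 310 = 2630 mm².
F_nw = 0.6 F_EXX = 0.6 × 490 = 294 MPa.
R_n = 294 × 2630 × 10⁻³ = 773.2 kN; R_n/Ω = 773.2/2.0 = 386.6 kN.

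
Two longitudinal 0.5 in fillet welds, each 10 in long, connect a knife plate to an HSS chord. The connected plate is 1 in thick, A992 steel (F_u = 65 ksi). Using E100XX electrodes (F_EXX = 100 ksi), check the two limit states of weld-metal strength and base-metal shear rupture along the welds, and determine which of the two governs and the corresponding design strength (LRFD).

φR_n ≈ 318 kip (weld metal governs)

t_e = 0.707 × 0.5 = 0.3535 in; L = 20 in.
Weld metal: φR_n = 0.75 × 0.6 × 100 × 0.3535 × 20 = 318.1 kip.
Base metal (shear rupture): φR_n = 0.75 × 0.6 × 65 × 1 × 20 = 585 kip.
Governing: weld metal.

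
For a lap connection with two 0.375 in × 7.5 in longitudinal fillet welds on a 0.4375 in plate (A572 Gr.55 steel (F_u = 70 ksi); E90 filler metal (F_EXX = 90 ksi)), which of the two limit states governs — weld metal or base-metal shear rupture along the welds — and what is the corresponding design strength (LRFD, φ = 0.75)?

t_e = 0.707 × 0.375 = 0.2651 in; L = 15 in.
Weld metal: φR_n = 0.75 × 0.6 × 90 × 0.2651 × 15 = 161.1 kips.
Base metal (shear rupture): φR_n = 0.75 × 0.6 × 70 × 0.4375 × 15 = 206.7 kips.
Governing: weld metal.

φR_n ≈ 161 kips (weld metal governs)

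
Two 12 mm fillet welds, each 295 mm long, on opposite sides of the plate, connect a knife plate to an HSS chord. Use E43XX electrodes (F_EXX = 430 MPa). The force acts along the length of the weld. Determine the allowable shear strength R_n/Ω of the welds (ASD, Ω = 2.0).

R_n/Ω ≈ 646 kN

Effective throat t_e = 0.707 × 12 = 8.484 mm.
Total length L = 590 mm; A_we = 8.484 × 590 = 5006 mm².
F_nw = 0.6 F_EXX = 0.6 × 430 = 258 MPa.
R_n = 258 × 5006 × 10⁻³ = 1291 kN; R_n/Ω = 1291/2.0 = 645.7 kN.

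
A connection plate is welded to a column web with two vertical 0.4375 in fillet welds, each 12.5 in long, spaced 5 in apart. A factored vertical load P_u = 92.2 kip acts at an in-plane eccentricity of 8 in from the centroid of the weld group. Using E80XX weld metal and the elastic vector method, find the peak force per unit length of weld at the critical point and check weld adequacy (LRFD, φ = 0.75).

E80XX → F_EXX = 80 ksi.
Total weld length L_w = 25 in. Treat welds as unit-width lines.
Polar moment about centroid: J = 2[d³/12 + d(b/2)²] = 2[12.5³/12 + 12.5×2.5²] = 481.8 in³.
Direct shear f_v = P/L_w = 92.2 / 25 = 3.688 kip/in (vertical).
Torsion M = P·e = 92.2 × 8 = 737.6 kip·in.
Critical point at (x, y) = (2.5, 6.25) from centroid. f_tx = M·y/J = 9.569 kip/in; f_ty = M·x/J = 3.828 kip/in.
Resultant f_max = √[f_tx² + (f_v + f_ty)²] = √[9.569² + (3.688 + 3.828)²] = 12.17 kip/in.
Capacity per unit length: φr_n = 0.75 × 0.6 × 80 × (0.707 × 0.4375) = 11.14 kip/in.
12.17 > 11.14 → NOT adequate.

f_max ≈ 12.2 kip/in; NOT adequate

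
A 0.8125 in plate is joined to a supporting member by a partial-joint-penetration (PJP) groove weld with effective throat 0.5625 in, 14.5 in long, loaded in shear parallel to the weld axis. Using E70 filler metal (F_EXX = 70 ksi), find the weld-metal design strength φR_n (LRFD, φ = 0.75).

Effective throat (given) t_e = 0.5625 in.
A_we = 0.5625 × 14.5 = 8.156 in².
F_nw = 0.6 F_EXX = 42 ksi.
φR_n = 0.75 × 42 × 8.156 = 256.9 kip.

φR_n ≈ 257 kip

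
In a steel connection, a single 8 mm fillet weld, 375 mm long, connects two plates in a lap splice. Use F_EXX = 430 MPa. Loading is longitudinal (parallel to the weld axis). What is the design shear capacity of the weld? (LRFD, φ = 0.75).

Effective throat t_e = 0.707 × 8 = 5.656 mm.
Total length L = 375 mm; A_we = 5.656 × 375 = 2121 mm².
F_nw = 0.6 F_EXX = 0.6 × 430 = 258 MPa.
φR_n = 0.75 × 258 × 2121 × 10⁻³ = 410.4 kN.

φR_n ≈ 410 kN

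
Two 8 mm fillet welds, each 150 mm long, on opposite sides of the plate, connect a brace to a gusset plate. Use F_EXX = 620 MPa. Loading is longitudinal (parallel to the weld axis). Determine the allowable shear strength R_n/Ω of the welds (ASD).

R_n/Ω ≈ 316 kN

Effective throat t_e = 0.707 × 8 = 5.656 mm.
Total length L = 300 mm; A_we = 5.656 × 300 = 1697 mm².
F_nw = 0.6 F_EXX = 0.6 × 620 = 372 MPa.
R_n = 372 × 1697 × 10⁻³ = 631.2 kN; R_n/Ω = 631.2/2.0 = 315.6 kN.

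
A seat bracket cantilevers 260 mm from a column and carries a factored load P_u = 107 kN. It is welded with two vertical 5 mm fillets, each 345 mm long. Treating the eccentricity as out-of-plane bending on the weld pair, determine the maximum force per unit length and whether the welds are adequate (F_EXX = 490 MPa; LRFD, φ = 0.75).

L_w = 2 × 345 = 690 mm; section modulus (unit throat) S = 2 × L²/6 = 39680 mm².
Direct shear f_v = P/L_w = 107×10³/690 = 155.1 N/mm.
Moment M = P × e = 107×10³ × 260 = 27820000 N·mm; bending f_b = M/S = 701.2 N/mm.
f_max = √(f_v² + f_b²) = √(155.1² + 701.2²) = 718.1 N/mm.
φr_n = 0.75 × 0.6 × 490 × (0.707 × 5) = 779.5 N/mm → adequate.

f_max ≈ 718 N/mm; adequate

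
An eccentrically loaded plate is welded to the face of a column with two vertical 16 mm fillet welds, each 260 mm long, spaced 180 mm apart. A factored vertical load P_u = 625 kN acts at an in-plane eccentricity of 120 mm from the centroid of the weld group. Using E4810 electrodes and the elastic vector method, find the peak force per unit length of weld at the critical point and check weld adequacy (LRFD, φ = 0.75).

f_max ≈ 2540 N/mm; NOT adequate

E48XX → F_EXX = 480 MPa.
Total weld length L_w = 520 mm. Treat welds as unit-width lines.
Polar moment about centroid: J = 2[d³/12 + d(b/2)²] = 2[260³/12 + 260×90²] = 7141000 mm³.
Direct shear f_v = P/L_w = 625×10³ / 520 = 1202 N/mm (vertical).
Torsion M = P·e = 625×10³ × 120 = 75000000 N·mm.
Critical point at (x, y) = (90, 130) from centroid. f_tx = M·y/J = 1365 N/mm; f_ty = M·x/J = 945.2 N/mm.
Resultant f_max = √[f_tx² + (f_v + f_ty)²] = √[1365² + (1202 + 945.2)²] = 2544 N/mm.
Capacity per unit length: φr_n = 0.75 × 0.6 × 480 × (0.707 × 16) = 2443 N/mm.
2544 > 2443 → NOT adequate.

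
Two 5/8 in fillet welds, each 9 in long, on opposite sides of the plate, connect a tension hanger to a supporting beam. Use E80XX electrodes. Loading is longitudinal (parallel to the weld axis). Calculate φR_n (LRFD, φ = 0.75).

E80XX → F_EXX = 80 ksi.
Effective throat t_e = 0.707 × 0.625 = 0.4419 in.
Total length L = 18 in; A_we = 0.4419 × 18 = 7.954 in².
F_nw = 0.6 F_EXX = 0.6 × 80 = 48 ksi.
φR_n = 0.75 × 48 × 7.954 = 286.3 kip.

φR_n ≈ 286 kip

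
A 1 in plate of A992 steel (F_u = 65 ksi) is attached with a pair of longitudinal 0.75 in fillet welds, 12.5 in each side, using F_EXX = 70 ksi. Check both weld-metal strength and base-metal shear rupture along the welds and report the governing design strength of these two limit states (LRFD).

t_e = 0.707 × 0.75 = 0.5302 in; L = 25 in.
Weld metal: φR_n = 0.75 × 0.6 × 70 × 0.5302 × 25 = 417.6 kips.
Base metal (shear rupture): φR_n = 0.75 × 0.6 × 65 × 1 × 25 = 731.2 kips.
Governing: weld metal.

φR_n ≈ 418 kips (weld metal governs)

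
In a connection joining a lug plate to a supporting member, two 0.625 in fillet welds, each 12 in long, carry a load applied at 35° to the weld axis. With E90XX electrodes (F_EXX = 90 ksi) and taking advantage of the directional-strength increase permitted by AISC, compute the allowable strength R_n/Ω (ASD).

R_n/Ω ≈ 349 kip

t_e = 0.707 × 0.625 = 0.4419 in; A_we = 0.4419 × 24 = 10.6 in².
Directional factor: 1.0 + 0.5 sin^1.5(35°) = 1.217.
F_nw = 0.6 × 90 × 1.217 = 65.73 ksi.
R_n/Ω = (65.73 × 10.6) / 2.0 = 348.5 kip.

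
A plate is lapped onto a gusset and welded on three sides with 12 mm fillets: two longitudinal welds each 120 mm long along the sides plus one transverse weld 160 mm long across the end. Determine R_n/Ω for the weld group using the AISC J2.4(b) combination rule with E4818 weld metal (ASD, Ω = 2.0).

E48XX → F_EXX = 480 MPa.
t_e = 0.707 × 12 = 8.484 mm.
R_nwl = 0.6 × 480 × 8.484 × 240 × 10⁻³ = 586.4 kN (longitudinal, 2 welds).
R_nwt = 0.6 × 480 × 8.484 × 160 × 10⁻³ = 390.9 kN (transverse, base value).
(i) R_nwl + R_nwt = 977.4 kN; (ii) 0.85 R_nwl + 1.5 R_nwt = 1085 kN.
R_n = max = 1085 kN [governs: (ii)]; R_n/Ω = 542.4 kN.

R_n/Ω ≈ 542 kN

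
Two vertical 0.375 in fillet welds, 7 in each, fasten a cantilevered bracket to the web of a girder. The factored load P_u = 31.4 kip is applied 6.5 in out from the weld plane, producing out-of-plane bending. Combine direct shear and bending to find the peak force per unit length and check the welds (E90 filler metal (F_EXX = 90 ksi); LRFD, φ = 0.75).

L_w = 2 × 7 = 14 in; section modulus (unit throat) S = 2 × L²/6 = 16.33 in².
Direct shear f_v = P/L_w = 31.4/14 = 2.243 kip/in.
Moment M = P × e = 31.4 × 6.5 = 204.1 kip·in; bending f_b = M/S = 12.5 kip/in.
f_max = √(f_v² + f_b²) = √(2.243² + 12.5²) = 12.7 kip/in.
φr_n = 0.75 × 0.6 × 90 × (0.707 × 0.375) = 10.74 kip/in → NOT adequate.

f_max ≈ 12.7 kip/in; NOT adequate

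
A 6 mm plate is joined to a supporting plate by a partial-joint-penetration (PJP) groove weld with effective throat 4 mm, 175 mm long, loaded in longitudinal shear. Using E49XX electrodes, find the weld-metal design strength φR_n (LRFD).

φR_n ≈ 154 kN

E49XX → F_EXX = 490 MPa.
Effective throat (given) t_e = 4 mm.
A_we = 4 × 175 = 700 mm².
F_nw = 0.6 F_EXX = 294 MPa.
φR_n = 0.75 × 294 × 700 × 10⁻³ = 154.4 kN.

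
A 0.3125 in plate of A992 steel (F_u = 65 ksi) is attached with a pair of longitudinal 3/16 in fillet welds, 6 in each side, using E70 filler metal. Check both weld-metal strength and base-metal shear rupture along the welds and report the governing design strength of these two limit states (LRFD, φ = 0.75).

E70XX → F_EXX = 70 ksi.
t_e = 0.707 × 0.1875 = 0.1326 in; L = 12 in.
Weld metal: φR_n = 0.75 × 0.6 × 70 × 0.1326 × 12 = 50.11 kip.
Base metal (shear rupture): φR_n = 0.75 × 0.6 × 65 × 0.3125 × 12 = 109.7 kip.
Governing: weld metal.

φR_n ≈ 50.1 kip (weld metal governs)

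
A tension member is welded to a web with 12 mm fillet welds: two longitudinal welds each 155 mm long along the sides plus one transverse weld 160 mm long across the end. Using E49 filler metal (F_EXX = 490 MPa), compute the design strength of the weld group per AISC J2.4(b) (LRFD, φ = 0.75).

t_e = 0.707 × 12 = 8.484 mm.
R_nwl = 0.6 × 490 × 8.484 × 310 × 10⁻³ = 773.2 kN (longitudinal, 2 welds).
R_nwt = 0.6 × 490 × 8.484 × 160 × 10⁻³ = 399.1 kN (transverse, base value).
(i) R_nwl + R_nwt = 1172 kN; (ii) 0.85 R_nwl + 1.5 R_nwt = 1256 kN.
R_n = max = 1256 kN [governs: (ii)]; φR_n = 941.9 kN.

φR_n ≈ 942 kN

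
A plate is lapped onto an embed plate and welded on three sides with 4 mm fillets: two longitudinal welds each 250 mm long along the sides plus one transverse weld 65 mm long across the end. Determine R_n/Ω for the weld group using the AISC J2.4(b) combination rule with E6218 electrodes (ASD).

E62XX → F_EXX = 620 MPa.
t_e = 0.707 × 4 = 2.828 mm.
R_nwl = 0.6 × 620 × 2.828 × 500 × 10⁻³ = 526 kN (longitudinal, 2 welds).
R_nwt = 0.6 × 620 × 2.828 × 65 × 10⁻³ = 68.38 kN (transverse, base value).
(i) R_nwl + R_nwt = 594.4 kN; (ii) 0.85 R_nwl + 1.5 R_nwt = 549.7 kN.
R_n = max = 594.4 kN [governs: (i)]; R_n/Ω = 297.2 kN.

R_n/Ω ≈ 297 kN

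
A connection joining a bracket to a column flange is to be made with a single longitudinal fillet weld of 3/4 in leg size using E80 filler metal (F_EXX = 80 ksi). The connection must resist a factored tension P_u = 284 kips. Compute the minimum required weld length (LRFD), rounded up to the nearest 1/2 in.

L = 15 in

Throat t_e = 0.707 × 0.75 = 0.5302 in.
φr_n = 0.75 × 0.6 × 80 × 0.5302 = 19.09 kips/in.
L_req = P_u / φr_n = 284 / 19.09 = 14.88 in total.
Round up → use L = 15 in.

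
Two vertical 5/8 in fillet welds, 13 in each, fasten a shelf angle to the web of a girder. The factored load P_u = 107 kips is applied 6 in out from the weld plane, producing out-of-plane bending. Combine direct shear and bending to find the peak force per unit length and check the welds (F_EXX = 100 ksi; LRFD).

L_w = 2 × 13 = 26 in; section modulus (unit throat) S = 2 × L²/6 = 56.33 in².
Direct shear f_v = P/L_w = 107/26 = 4.115 kip/in.
Moment M = P × e = 107 × 6 = 642 kip·in; bending f_b = M/S = 11.4 kip/in.
f_max = √(f_v² + f_b²) = √(4.115² + 11.4²) = 12.12 kip/in.
φr_n = 0.75 × 0.6 × 100 × (0.707 × 0.625) = 19.88 kip/in → adequate.

f_max ≈ 12.1 kip/in; adequate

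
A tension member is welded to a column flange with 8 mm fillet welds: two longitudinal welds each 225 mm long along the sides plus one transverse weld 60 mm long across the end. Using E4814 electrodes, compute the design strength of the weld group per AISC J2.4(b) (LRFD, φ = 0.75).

E48XX → F_EXX = 480 MPa.
t_e = 0.707 × 8 = 5.656 mm.
R_nwl = 0.6 × 480 × 5.656 × 450 × 10⁻³ = 733 kN (longitudinal, 2 welds).
R_nwt = 0.6 × 480 × 5.656 × 60 × 10⁻³ = 97.74 kN (transverse, base value).
(i) R_nwl + R_nwt = 830.8 kN; (ii) 0.85 R_nwl + 1.5 R_nwt = 769.7 kN.
R_n = max = 830.8 kN [governs: (i)]; φR_n = 623.1 kN.

φR_n ≈ 623 kN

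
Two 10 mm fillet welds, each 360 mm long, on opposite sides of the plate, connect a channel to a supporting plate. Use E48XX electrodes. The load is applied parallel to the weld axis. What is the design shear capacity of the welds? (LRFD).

E48XX → F_EXX = 480 MPa.
Effective throat t_e = 0.707 × 10 = 7.07 mm.
Total length L = 720 mm; A_we = 7.07 × 720 = 5090 mm².
F_nw = 0.6 F_EXX = 0.6 × 480 = 288 MPa.
φR_n = 0.75 × 288 × 5090 × 10⁻³ = 1100 kN.

φR_n ≈ 1100 kN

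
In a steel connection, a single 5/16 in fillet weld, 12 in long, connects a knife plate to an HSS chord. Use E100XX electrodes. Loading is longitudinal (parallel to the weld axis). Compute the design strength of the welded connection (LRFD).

φR_n ≈ 119 kips

E100XX → F_EXX = 100 ksi.
Effective throat t_e = 0.707 × 0.3125 = 0.2209 in.
Total length L = 12 in; A_we = 0.2209 × 12 = 2.651 in².
F_nw = 0.6 F_EXX = 0.6 × 100 = 60 ksi.
φR_n = 0.75 × 60 × 2.651 = 119.3 kips.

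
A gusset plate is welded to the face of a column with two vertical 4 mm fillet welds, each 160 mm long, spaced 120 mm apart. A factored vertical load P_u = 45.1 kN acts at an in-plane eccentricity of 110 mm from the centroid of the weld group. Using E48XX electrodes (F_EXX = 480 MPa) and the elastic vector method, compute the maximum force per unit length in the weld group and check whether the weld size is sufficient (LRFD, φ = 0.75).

Total weld length L_w = 320 mm. Treat welds as unit-width lines.
Polar moment about centroid: J = 2[d³/12 + d(b/2)²] = 2[160³/12 + 160×60²] = 1835000 mm³.
Direct shear f_v = P/L_w = 45.1×10³ / 320 = 140.9 N/mm (vertical).
Torsion M = P·e = 45.1×10³ × 110 = 4961000 N·mm.
Critical point at (x, y) = (60, 80) from centroid. f_tx = M·y/J = 216.3 N/mm; f_ty = M·x/J = 162.2 N/mm.
Resultant f_max = √[f_tx² + (f_v + f_ty)²] = √[216.3² + (140.9 + 162.2)²] = 372.4 N/mm.
Capacity per unit length: φr_n = 0.75 × 0.6 × 480 × (0.707 × 4) = 610.8 N/mm.
372.4 ≤ 610.8 → adequate.

f_max ≈ 372 N/mm; adequate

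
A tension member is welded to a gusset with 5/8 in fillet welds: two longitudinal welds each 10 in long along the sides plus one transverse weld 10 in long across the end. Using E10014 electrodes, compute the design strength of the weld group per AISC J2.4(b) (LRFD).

φR_n ≈ 636 kip

E100XX → F_EXX = 100 ksi.
t_e = 0.707 × 0.625 = 0.4419 in.
R_nwl = 0.6 × 100 × 0.4419 × 20 = 530.2 kip (longitudinal, 2 welds).
R_nwt = 0.6 × 100 × 0.4419 × 10 = 265.1 kip (transverse, base value).
(i) R_nwl + R_nwt = 795.4 kip; (ii) 0.85 R_nwl + 1.5 R_nwt = 848.4 kip.
R_n = max = 848.4 kip [governs: (ii)]; φR_n = 636.3 kip.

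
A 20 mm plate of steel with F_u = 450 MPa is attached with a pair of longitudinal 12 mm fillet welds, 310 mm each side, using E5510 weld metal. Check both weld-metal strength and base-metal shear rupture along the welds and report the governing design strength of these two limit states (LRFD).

E55XX → F_EXX = 550 MPa.
t_e = 0.707 × 12 = 8.484 mm; L = 620 mm.
Weld metal: φR_n = 0.75 × 0.6 × 550 × 8.484 × 620 × 10⁻³ = 1302 kN.
Base metal (shear rupture): φR_n = 0.75 × 0.6 × 450 × 20 × 620 × 10⁻³ = 2511 kN.
Governing: weld metal.

φR_n ≈ 1300 kN (weld metal governs)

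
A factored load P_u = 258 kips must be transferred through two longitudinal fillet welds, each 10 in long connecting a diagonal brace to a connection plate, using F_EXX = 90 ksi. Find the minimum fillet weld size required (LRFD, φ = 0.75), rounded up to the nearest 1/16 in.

Total weld length L = 20 in.
Required throat t_e = P_u / (φ × 0.6 F_EXX × L) = 258 / (0.75 × 0.6 × 90 × 20) = 0.3185 in.
Required leg w = t_e / 0.707 = 0.4505 in → use 1/2 in.

w = 1/2 in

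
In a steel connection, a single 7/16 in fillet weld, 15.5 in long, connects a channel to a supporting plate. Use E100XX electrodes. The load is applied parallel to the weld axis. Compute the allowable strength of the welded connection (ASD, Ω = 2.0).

E100XX → F_EXX = 100 ksi.
Effective throat t_e = 0.707 × 0.4375 = 0.3093 in.
Total length L = 15.5 in; A_we = 0.3093 × 15.5 = 4.794 in².
F_nw = 0.6 F_EXX = 0.6 × 100 = 60 ksi.
R_n = 60 × 4.794 = 287.7 kip; R_n/Ω = 287.7/2.0 = 143.8 kip.

R_n/Ω ≈ 144 kip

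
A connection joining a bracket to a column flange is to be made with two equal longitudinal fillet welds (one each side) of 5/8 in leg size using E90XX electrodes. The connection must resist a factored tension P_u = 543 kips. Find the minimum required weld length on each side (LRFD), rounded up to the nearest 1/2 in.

L = 15.5 in on each side

E90XX → F_EXX = 90 ksi.
Throat t_e = 0.707 × 0.625 = 0.4419 in.
φr_n = 0.75 × 0.6 × 90 × 0.4419 = 17.9 kips/in.
L_req = P_u / φr_n = 543 / 17.9 = 30.34 in total.
Per side: 30.34 / 2 = 15.17 in.
Round up → use L = 15.5 in on each side.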